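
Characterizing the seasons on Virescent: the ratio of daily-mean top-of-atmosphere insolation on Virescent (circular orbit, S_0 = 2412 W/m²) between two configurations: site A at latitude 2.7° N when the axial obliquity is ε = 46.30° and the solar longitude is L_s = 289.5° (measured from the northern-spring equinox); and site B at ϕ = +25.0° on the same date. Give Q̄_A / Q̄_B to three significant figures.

— Configuration A (ϕ=+2.7°):
Solar declination: sin δ = sin ε · sin L_s = sin 46.30° × sin 289.5° = -0.68150, so δ = -42.961°.
cos h₀ = −tan(+2.7°) tan(-42.961°) = 0.0439, h₀ = 1.5269 rad.
Bracket: h₀ sin ϕ sin δ + cos ϕ cos δ sin h₀ = 1.5269×0.04711×-0.68150 + 0.99889×0.73182×0.99904 = -0.049022 + 0.730306 = 0.681284.
Q̄ = (S_0/π) × [bracket] = (2412/π) × 0.681284 = 523.06 W/m².
— Configuration B (ϕ=+25.0°):
cos h₀ = −tan(+25.0°) tan(-42.961°) = 0.4342, h₀ = 1.1216 rad.
Bracket: h₀ sin ϕ sin δ + cos ϕ cos δ sin h₀ = 1.1216×0.42262×-0.68150 + 0.90631×0.73182×0.90080 = -0.323038 + 0.597461 = 0.274423.
Q̄ = (S_0/π) × [bracket] = (2412/π) × 0.274423 = 210.69 W/m².
Ratio Q̄_A / Q̄_B = 523.06 / 210.69 = 2.483.

Q̄_A / Q̄_B ≈ 2.48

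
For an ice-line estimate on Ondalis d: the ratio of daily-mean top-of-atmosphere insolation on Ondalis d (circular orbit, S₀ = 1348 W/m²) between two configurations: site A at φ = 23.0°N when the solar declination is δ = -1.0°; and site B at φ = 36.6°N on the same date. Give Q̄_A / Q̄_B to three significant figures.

— Configuration A (φ=+23.0°):
cos H₀ = −tan(+23.0°) tan(-1.000°) = 0.0074, H₀ = 1.5634 rad.
Bracket: H₀ sin φ sin δ + cos φ cos δ sin H₀ = 1.5634×0.39073×-0.01745 + 0.92050×0.99985×0.99997 = -0.010660 + 0.920334 = 0.909674.
Q̄ = (S₀/π) × [bracket] = (1348/π) × 0.909674 = 390.32 W/m².
— Configuration B (φ=+36.6°):
cos H₀ = −tan(+36.6°) tan(-1.000°) = 0.0130, H₀ = 1.5578 rad.
Bracket: H₀ sin φ sin δ + cos φ cos δ sin H₀ = 1.5578×0.59622×-0.01745 + 0.80282×0.99985×0.99992 = -0.016207 + 0.802635 = 0.786428.
Q̄ = (S₀/π) × [bracket] = (1348/π) × 0.786428 = 337.44 W/m².
Ratio Q̄_A / Q̄_B = 390.32 / 337.44 = 1.157.

Q̄_A / Q̄_B ≈ 1.16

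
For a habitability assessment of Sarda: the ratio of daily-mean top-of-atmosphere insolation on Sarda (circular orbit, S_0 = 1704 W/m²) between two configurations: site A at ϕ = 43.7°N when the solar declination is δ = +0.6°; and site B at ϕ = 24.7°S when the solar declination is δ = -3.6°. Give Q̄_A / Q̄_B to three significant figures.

— Configuration A (ϕ=+43.7°):
cos h₀ = −tan(+43.7°) tan(+0.600°) = -0.0100, h₀ = 1.5808 rad.
Bracket: h₀ sin ϕ sin δ + cos ϕ cos δ sin h₀ = 1.5808×0.69088×0.01047 + 0.72297×0.99995×0.99995 = 0.011435 + 0.722898 = 0.734333.
Q̄ = (S_0/π) × [bracket] = (1704/π) × 0.734333 = 398.30 W/m².
— Configuration B (ϕ=-24.7°):
cos h₀ = −tan(-24.7°) tan(-3.600°) = -0.0289, h₀ = 1.5997 rad.
Bracket: h₀ sin ϕ sin δ + cos ϕ cos δ sin h₀ = 1.5997×-0.41787×-0.06279 + 0.90851×0.99803×0.99958 = 0.041973 + 0.906339 = 0.948312.
Q̄ = (S_0/π) × [bracket] = (1704/π) × 0.948312 = 514.36 W/m².
Ratio Q̄_A / Q̄_B = 398.30 / 514.36 = 0.7744.

Q̄_A / Q̄_B ≈ 0.774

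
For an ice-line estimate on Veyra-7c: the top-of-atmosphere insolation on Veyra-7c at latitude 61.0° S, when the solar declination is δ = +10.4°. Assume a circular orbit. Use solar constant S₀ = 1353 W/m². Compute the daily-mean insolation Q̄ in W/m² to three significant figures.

cos H₀ = −tan(-61.0°) tan(+10.400°) = 0.3311, H₀ = 1.2333 rad.
Bracket: H₀ sin φ sin δ + cos φ cos δ sin H₀ = 1.2333×-0.87462×0.18052 + 0.48481×0.98357×0.94359 = -0.194721 + 0.449946 = 0.255225.
Q̄ = (S₀/π) × [bracket] = (1353/π) × 0.255225 = 109.9 W/m².

Q̄ ≈ 110 W/m²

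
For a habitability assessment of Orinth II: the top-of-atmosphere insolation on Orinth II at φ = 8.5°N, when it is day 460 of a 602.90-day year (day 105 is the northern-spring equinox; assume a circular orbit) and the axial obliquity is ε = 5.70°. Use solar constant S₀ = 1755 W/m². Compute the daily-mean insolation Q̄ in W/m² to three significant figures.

Solar longitude: λ_s = 360° × (460 − 105)/602.90 = 211.975°.
sin δ = sin 5.70° × sin 211.975° = -0.05260, so δ = -3.015°.
cos H₀ = −tan(+8.5°) tan(-3.015°) = 0.0079, H₀ = 1.5629 rad.
Bracket: H₀ sin φ sin δ + cos φ cos δ sin H₀ = 1.5629×0.14781×-0.05260 + 0.98902×0.99862×0.99997 = -0.012151 + 0.987626 = 0.975475.
Q̄ = (S₀/π) × [bracket] = (1755/π) × 0.975475 = 544.9 W/m².

Q̄ ≈ 545 W/m²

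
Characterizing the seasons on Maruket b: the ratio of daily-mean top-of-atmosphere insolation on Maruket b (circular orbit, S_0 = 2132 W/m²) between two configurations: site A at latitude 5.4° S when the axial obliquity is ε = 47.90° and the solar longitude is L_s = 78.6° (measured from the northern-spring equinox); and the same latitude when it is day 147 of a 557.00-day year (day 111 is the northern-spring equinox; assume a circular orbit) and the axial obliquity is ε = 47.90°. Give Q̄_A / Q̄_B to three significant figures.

Q̄_A / Q̄_B ≈ 0.637

— Configuration A (ϕ=-5.4°):
Solar declination: sin δ = sin ε · sin L_s = sin 47.90° × sin 78.6° = 0.72734, so δ = +46.664°.
cos h₀ = −tan(-5.4°) tan(+46.664°) = 0.1002, h₀ = 1.4704 rad.
Bracket: h₀ sin ϕ sin δ + cos ϕ cos δ sin h₀ = 1.4704×-0.09411×0.72734 + 0.99556×0.68628×0.99497 = -0.100649 + 0.679796 = 0.579147.
Q̄ = (S_0/π) × [bracket] = (2132/π) × 0.579147 = 393.03 W/m².
— Configuration B (ϕ=-5.4°):
Solar longitude: L_s = 360° × (147 − 111)/557.00 = 23.268°.
sin δ = sin 47.90° × sin 23.268° = 0.29310, so δ = +17.044°.
cos h₀ = −tan(-5.4°) tan(+17.044°) = 0.0290, h₀ = 1.5418 rad.
Bracket: h₀ sin ϕ sin δ + cos ϕ cos δ sin h₀ = 1.5418×-0.09411×0.29310 + 0.99556×0.95608×0.99958 = -0.042528 + 0.951435 = 0.908907.
Q̄ = (S_0/π) × [bracket] = (2132/π) × 0.908907 = 616.82 W/m².
Ratio Q̄_A / Q̄_B = 393.03 / 616.82 = 0.6372.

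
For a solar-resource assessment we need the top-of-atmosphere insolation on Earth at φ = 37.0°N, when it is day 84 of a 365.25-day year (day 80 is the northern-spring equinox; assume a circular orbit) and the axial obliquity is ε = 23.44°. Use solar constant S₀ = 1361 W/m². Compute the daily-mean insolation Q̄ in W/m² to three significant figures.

Solar longitude: λ_s = 360° × (84 − 80)/365.25 = 3.943°.
sin δ = sin 23.44° × sin 3.943° = 0.02735, so δ = +1.567°.
cos H₀ = −tan(+37.0°) tan(+1.567°) = -0.0206, H₀ = 1.5914 rad.
Bracket: H₀ sin φ sin δ + cos φ cos δ sin H₀ = 1.5914×0.60182×0.02735 + 0.79864×0.99963×0.99979 = 0.026194 + 0.798177 = 0.824371.
Q̄ = (S₀/π) × [bracket] = (1361/π) × 0.824371 = 357.1 W/m².

Q̄ ≈ 357 W/m²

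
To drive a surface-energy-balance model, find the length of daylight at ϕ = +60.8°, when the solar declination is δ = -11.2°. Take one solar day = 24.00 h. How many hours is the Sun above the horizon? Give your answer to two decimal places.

9.23 h

cos h₀ = −tan ϕ · tan δ = −tan(+60.8°) × tan(-11.200°) = 0.3543, so h₀ = 1.2086 rad = 69.25°.
Daylight = 2h₀/(2π) × 24.00 h = (1.2086/π) × 24.00 = 9.23 h.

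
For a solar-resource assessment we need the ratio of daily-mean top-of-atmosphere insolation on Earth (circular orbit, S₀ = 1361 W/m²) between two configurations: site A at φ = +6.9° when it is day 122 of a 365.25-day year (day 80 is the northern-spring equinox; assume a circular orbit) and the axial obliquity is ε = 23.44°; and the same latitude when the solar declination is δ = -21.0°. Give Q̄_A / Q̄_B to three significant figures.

— Configuration A (φ=+6.9°):
Solar longitude: λ_s = 360° × (122 − 80)/365.25 = 41.396°.
sin δ = sin 23.44° × sin 41.396° = 0.26304, so δ = +15.251°.
cos H₀ = −tan(+6.9°) tan(+15.251°) = -0.0330, H₀ = 1.6038 rad.
Bracket: H₀ sin φ sin δ + cos φ cos δ sin H₀ = 1.6038×0.12014×0.26304 + 0.99276×0.96478×0.99946 = 0.050683 + 0.957278 = 1.007961.
Q̄ = (S₀/π) × [bracket] = (1361/π) × 1.007961 = 436.67 W/m².
— Configuration B (φ=+6.9°):
cos H₀ = −tan(+6.9°) tan(-21.000°) = 0.0465, H₀ = 1.5243 rad.
Bracket: H₀ sin φ sin δ + cos φ cos δ sin H₀ = 1.5243×0.12014×-0.35837 + 0.99276×0.93358×0.99892 = -0.065628 + 0.925820 = 0.860192.
Q̄ = (S₀/π) × [bracket] = (1361/π) × 0.860192 = 372.65 W/m².
Ratio Q̄_A / Q̄_B = 436.67 / 372.65 = 1.172.

Q̄_A / Q̄_B ≈ 1.17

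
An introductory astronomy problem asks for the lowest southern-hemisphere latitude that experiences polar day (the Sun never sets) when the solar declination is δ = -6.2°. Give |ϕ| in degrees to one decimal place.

Polar day requires cos h₀ = −tan ϕ tan δ ≤ −1, i.e. tan ϕ tan δ ≥ 1.
The boundary is |tan ϕ| · |tan δ| = 1, so |ϕ| = 90° − |δ| = 90° − 6.2° = 83.8° in the southern hemisphere.

|ϕ| = 83.8°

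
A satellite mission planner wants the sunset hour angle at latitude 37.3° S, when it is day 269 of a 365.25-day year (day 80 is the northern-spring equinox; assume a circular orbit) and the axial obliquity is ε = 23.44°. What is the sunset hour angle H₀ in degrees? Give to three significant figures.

H₀ = 91.9°

Solar longitude: λ_s = 360° × (269 − 80)/365.25 = 186.283°.
sin δ = sin 23.44° × sin 186.283° = -0.04354, so δ = -2.495°.
cos H₀ = −tan φ · tan δ = −tan(-37.3°) × tan(-2.495°) = -0.0332, so H₀ = 1.6040 rad = 91.90°.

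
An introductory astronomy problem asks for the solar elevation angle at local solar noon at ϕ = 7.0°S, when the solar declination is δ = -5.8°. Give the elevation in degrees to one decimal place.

At local noon the hour angle is zero, so the zenith angle equals |ϕ − δ| = |-7.0° − (-5.800°)| = 1.200°.
Elevation = 90° − 1.200° = 88.8°.

88.8°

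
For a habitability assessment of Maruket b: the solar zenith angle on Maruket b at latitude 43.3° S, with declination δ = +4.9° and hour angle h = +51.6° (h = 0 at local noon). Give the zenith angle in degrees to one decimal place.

θ_z = 66.9°

cos θ_z = sin ϕ sin δ + cos ϕ cos δ cos h = -0.058580 + 0.450402 = 0.391822.
θ_z = arccos(0.391822) = 66.9°.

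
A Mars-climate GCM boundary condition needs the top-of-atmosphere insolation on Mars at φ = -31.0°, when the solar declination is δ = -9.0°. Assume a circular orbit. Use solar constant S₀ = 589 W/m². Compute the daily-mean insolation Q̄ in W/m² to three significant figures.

cos H₀ = −tan(-31.0°) tan(-9.000°) = -0.0952, H₀ = 1.6661 rad.
Bracket: H₀ sin φ sin δ + cos φ cos δ sin H₀ = 1.6661×-0.51504×-0.15643 + 0.85717×0.98769×0.99546 = 0.134234 + 0.842775 = 0.977009.
Q̄ = (S₀/π) × [bracket] = (589/π) × 0.977009 = 183.2 W/m².

Q̄ ≈ 183 W/m²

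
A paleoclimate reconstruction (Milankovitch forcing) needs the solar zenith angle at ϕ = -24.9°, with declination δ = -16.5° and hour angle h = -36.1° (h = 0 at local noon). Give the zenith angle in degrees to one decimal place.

cos θ_z = sin ϕ sin δ + cos ϕ cos δ cos h = 0.119581 + 0.702702 = 0.822283.
θ_z = arccos(0.822283) = 34.7°.

θ_z = 34.7°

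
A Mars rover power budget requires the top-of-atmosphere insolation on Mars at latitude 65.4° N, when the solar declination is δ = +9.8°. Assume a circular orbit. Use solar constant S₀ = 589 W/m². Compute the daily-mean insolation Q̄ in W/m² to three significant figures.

Q̄ ≈ 128 W/m²

cos H₀ = −tan(+65.4°) tan(+9.800°) = -0.3773, H₀ = 1.9576 rad.
Bracket: H₀ sin φ sin δ + cos φ cos δ sin H₀ = 1.9576×0.90924×0.17021 + 0.41628×0.98541×0.92610 = 0.302962 + 0.379892 = 0.682854.
Q̄ = (S₀/π) × [bracket] = (589/π) × 0.682854 = 128.0 W/m².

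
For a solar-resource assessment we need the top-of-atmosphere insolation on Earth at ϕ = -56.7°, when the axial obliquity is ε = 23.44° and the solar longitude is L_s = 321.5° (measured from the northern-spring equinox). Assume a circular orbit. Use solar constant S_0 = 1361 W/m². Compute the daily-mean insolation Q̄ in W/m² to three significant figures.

Solar declination: sin δ = sin ε · sin L_s = sin 23.44° × sin 321.5° = -0.24763, so δ = -14.337°.
cos h₀ = −tan(-56.7°) tan(-14.337°) = -0.3891, h₀ = 1.9704 rad.
Bracket: h₀ sin ϕ sin δ + cos ϕ cos δ sin h₀ = 1.9704×-0.83581×-0.24763 + 0.54902×0.96885×0.92120 = 0.407817 + 0.490003 = 0.897820.
Q̄ = (S_0/π) × [bracket] = (1361/π) × 0.897820 = 389.0 W/m².

Q̄ ≈ 389 W/m²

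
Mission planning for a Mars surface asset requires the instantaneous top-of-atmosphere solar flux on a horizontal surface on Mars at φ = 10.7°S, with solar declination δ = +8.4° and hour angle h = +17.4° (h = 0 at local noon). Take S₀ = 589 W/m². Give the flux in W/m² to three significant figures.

cos θ_z = sin φ sin δ + cos φ cos δ cos h = -0.027123 + 0.927590 = 0.900467.
Flux = S₀ · cos θ_z = 589 × 0.900467 = 530.4 W/m².

530 W/m²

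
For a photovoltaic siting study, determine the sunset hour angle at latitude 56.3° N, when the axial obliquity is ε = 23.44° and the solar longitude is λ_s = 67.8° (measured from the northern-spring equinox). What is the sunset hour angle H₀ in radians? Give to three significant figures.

H₀ = 2.21 rad

Solar declination: sin δ = sin ε · sin λ_s = sin 23.44° × sin 67.8° = 0.36830, so δ = +21.611°.
cos H₀ = −tan φ · tan δ = −tan(+56.3°) × tan(+21.611°) = -0.5940, so H₀ = 2.2068 rad = 126.44°.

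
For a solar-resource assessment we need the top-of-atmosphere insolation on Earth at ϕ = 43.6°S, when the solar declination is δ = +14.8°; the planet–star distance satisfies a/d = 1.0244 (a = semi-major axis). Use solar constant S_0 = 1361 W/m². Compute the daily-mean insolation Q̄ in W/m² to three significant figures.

Q̄ ≈ 203 W/m²

cos h₀ = −tan(-43.6°) tan(+14.800°) = 0.2516, h₀ = 1.3165 rad.
Bracket: h₀ sin ϕ sin δ + cos ϕ cos δ sin h₀ = 1.3165×-0.68962×0.25545 + 0.72417×0.96682×0.96783 = -0.231919 + 0.677618 = 0.445699.
Inverse-square distance factor (a/d)² = 1.0244² = 1.049395.
Q̄ = (S_0/π) × 1.049395 × [bracket] = (1361/π) × 1.049395 × 0.445699 = 202.6 W/m².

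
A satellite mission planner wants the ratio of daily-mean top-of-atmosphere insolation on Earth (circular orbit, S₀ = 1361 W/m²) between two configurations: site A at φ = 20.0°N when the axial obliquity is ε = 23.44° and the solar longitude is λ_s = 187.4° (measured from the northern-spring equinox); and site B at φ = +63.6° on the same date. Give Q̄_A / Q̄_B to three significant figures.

— Configuration A (φ=+20.0°):
Solar declination: sin δ = sin ε · sin λ_s = sin 23.44° × sin 187.4° = -0.05123, so δ = -2.937°.
cos H₀ = −tan(+20.0°) tan(-2.937°) = 0.0187, H₀ = 1.5521 rad.
Bracket: H₀ sin φ sin δ + cos φ cos δ sin H₀ = 1.5521×0.34202×-0.05123 + 0.93969×0.99869×0.99983 = -0.027195 + 0.938299 = 0.911104.
Q̄ = (S₀/π) × [bracket] = (1361/π) × 0.911104 = 394.71 W/m².
— Configuration B (φ=+63.6°):
cos H₀ = −tan(+63.6°) tan(-2.937°) = 0.1033, H₀ = 1.4673 rad.
Bracket: H₀ sin φ sin δ + cos φ cos δ sin H₀ = 1.4673×0.89571×-0.05123 + 0.44464×0.99869×0.99465 = -0.067330 + 0.441682 = 0.374352.
Q̄ = (S₀/π) × [bracket] = (1361/π) × 0.374352 = 162.18 W/m².
Ratio Q̄_A / Q̄_B = 394.71 / 162.18 = 2.434.

Q̄_A / Q̄_B ≈ 2.43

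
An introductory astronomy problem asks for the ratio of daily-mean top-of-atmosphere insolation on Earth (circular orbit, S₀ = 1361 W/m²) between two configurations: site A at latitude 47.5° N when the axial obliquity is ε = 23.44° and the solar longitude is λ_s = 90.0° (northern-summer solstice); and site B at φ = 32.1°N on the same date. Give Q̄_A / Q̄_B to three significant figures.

— Configuration A (φ=+47.5°):
Solar declination: sin δ = sin ε · sin λ_s = sin 23.44° × sin 90.0° = 0.39779, so δ = +23.440°.
cos H₀ = −tan(+47.5°) tan(+23.440°) = -0.4732, H₀ = 2.0637 rad.
Bracket: H₀ sin φ sin δ + cos φ cos δ sin H₀ = 2.0637×0.73728×0.39779 + 0.67559×0.91748×0.88098 = 0.605247 + 0.546067 = 1.151314.
Q̄ = (S₀/π) × [bracket] = (1361/π) × 1.151314 = 498.77 W/m².
— Configuration B (φ=+32.1°):
cos H₀ = −tan(+32.1°) tan(+23.440°) = -0.2720, H₀ = 1.8462 rad.
Bracket: H₀ sin φ sin δ + cos φ cos δ sin H₀ = 1.8462×0.53140×0.39779 + 0.84712×0.91748×0.96230 = 0.390260 + 0.747915 = 1.138175.
Q̄ = (S₀/π) × [bracket] = (1361/π) × 1.138175 = 493.08 W/m².
Ratio Q̄_A / Q̄_B = 498.77 / 493.08 = 1.012.

Q̄_A / Q̄_B ≈ 1.01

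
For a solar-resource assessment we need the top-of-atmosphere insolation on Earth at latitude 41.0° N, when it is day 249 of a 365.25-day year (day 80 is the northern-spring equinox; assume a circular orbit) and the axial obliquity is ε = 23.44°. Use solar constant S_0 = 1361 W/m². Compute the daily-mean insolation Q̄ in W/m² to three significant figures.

Solar longitude: L_s = 360° × (249 − 80)/365.25 = 166.571°.
sin δ = sin 23.44° × sin 166.571° = 0.09238, so δ = +5.301°.
cos h₀ = −tan(+41.0°) tan(+5.301°) = -0.0807, h₀ = 1.6515 rad.
Bracket: h₀ sin ϕ sin δ + cos ϕ cos δ sin h₀ = 1.6515×0.65606×0.09238 + 0.75471×0.99572×0.99674 = 0.100092 + 0.749030 = 0.849122.
Q̄ = (S_0/π) × [bracket] = (1361/π) × 0.849122 = 367.9 W/m².

Q̄ ≈ 368 W/m²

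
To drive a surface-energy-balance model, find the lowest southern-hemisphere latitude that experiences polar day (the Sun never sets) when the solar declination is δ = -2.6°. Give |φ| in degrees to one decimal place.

|φ| = 87.4°

Polar day requires cos H₀ = −tan φ tan δ ≤ −1, i.e. tan φ tan δ ≥ 1.
The boundary is |tan φ| · |tan δ| = 1, so |φ| = 90° − |δ| = 90° − 2.6° = 87.4° in the southern hemisphere.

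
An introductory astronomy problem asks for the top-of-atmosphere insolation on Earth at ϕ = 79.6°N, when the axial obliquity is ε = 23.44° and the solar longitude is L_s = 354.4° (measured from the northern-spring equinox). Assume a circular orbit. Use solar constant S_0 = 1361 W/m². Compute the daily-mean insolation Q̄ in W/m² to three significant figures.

Q̄ ≈ 53.9 W/m²

Solar declination: sin δ = sin ε · sin L_s = sin 23.44° × sin 354.4° = -0.03882, so δ = -2.225°.
cos h₀ = −tan(+79.6°) tan(-2.225°) = 0.2117, h₀ = 1.3575 rad.
Bracket: h₀ sin ϕ sin δ + cos ϕ cos δ sin h₀ = 1.3575×0.98357×-0.03882 + 0.18052×0.99925×0.97734 = -0.051832 + 0.176297 = 0.124465.
Q̄ = (S_0/π) × [bracket] = (1361/π) × 0.124465 = 53.92 W/m².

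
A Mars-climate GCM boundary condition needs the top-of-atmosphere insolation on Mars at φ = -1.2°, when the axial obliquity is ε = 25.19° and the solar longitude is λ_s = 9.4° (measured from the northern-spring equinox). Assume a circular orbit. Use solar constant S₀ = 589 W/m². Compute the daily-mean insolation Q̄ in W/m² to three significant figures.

Q̄ ≈ 187 W/m²

Solar declination: sin δ = sin ε · sin λ_s = sin 25.19° × sin 9.4° = 0.06952, so δ = +3.986°.
cos H₀ = −tan(-1.2°) tan(+3.986°) = 0.0015, H₀ = 1.5693 rad.
Bracket: H₀ sin φ sin δ + cos φ cos δ sin H₀ = 1.5693×-0.02094×0.06952 + 0.99978×0.99758×1.00000 = -0.002285 + 0.997361 = 0.995076.
Q̄ = (S₀/π) × [bracket] = (589/π) × 0.995076 = 186.6 W/m².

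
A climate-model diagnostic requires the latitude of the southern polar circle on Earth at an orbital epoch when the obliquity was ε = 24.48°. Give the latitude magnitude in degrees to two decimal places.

65.52°

The polar circle is the lowest latitude that experiences at least one full rotation of continuous darkness at the northern-summer solstice; it lies at |φ| = 90° − ε = 90° − 24.48° = 65.52°.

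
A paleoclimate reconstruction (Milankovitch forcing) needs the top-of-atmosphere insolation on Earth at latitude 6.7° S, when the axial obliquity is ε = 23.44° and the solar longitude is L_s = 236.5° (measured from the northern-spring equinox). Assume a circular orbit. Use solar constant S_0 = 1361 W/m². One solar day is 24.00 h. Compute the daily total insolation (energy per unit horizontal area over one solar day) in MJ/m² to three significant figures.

Solar declination: sin δ = sin ε · sin L_s = sin 23.44° × sin 236.5° = -0.33171, so δ = -19.373°.
cos h₀ = −tan(-6.7°) tan(-19.373°) = -0.0413, h₀ = 1.6121 rad.
Bracket: h₀ sin ϕ sin δ + cos ϕ cos δ sin h₀ = 1.6121×-0.11667×-0.33171 + 0.99317×0.94338×0.99915 = 0.062389 + 0.936140 = 0.998529.
Q̄ = (S_0/π) × [bracket] = (1361/π) × 0.998529 = 432.58 W/m².
Daily total = Q̄ × 24.00 h × 3600 s/h = 432.58 × 24.00 × 3600 / 10⁶ = 37.37 MJ/m².

37.4 MJ/m²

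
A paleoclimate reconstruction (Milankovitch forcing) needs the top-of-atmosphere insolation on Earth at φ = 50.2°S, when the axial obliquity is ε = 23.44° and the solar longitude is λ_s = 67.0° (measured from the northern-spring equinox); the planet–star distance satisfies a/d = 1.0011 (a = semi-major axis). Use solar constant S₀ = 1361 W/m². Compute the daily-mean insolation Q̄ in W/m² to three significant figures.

Solar declination: sin δ = sin ε · sin λ_s = sin 23.44° × sin 67.0° = 0.36617, so δ = +21.479°.
cos H₀ = −tan(-50.2°) tan(+21.479°) = 0.4723, H₀ = 1.0789 rad.
Bracket: H₀ sin φ sin δ + cos φ cos δ sin H₀ = 1.0789×-0.76828×0.36617 + 0.64011×0.93055×0.88144 = -0.303517 + 0.525034 = 0.221517.
Inverse-square distance factor (a/d)² = 1.0011² = 1.002201.
Q̄ = (S₀/π) × 1.002201 × [bracket] = (1361/π) × 1.002201 × 0.221517 = 96.18 W/m².

Q̄ ≈ 96.2 W/m²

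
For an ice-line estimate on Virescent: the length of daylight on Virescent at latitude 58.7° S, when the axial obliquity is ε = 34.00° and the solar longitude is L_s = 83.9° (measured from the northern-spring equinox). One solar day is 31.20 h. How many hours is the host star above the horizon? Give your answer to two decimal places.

Solar declination: sin δ = sin ε · sin L_s = sin 34.00° × sin 83.9° = 0.55603, so δ = +33.781°.
cos h₀ = −tan ϕ · tan δ = 1.1003 ≥ 1, so the host star never rises (polar night) and h₀ = 0.
Daylight = 2h₀/(2π) × 31.20 h = (0.0000/π) × 31.20 = 0.00 h.

0.00 h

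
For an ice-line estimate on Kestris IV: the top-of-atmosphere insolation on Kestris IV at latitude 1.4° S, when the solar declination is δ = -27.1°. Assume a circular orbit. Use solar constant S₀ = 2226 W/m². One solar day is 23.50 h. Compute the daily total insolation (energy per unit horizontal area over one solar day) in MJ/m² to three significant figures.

cos H₀ = −tan(-1.4°) tan(-27.100°) = -0.0125, H₀ = 1.5833 rad.
Bracket: H₀ sin φ sin δ + cos φ cos δ sin H₀ = 1.5833×-0.02443×-0.45554 + 0.99970×0.89021×0.99992 = 0.017620 + 0.889872 = 0.907492.
Q̄ = (S₀/π) × [bracket] = (2226/π) × 0.907492 = 643.01 W/m².
Daily total = Q̄ × 23.50 h × 3600 s/h = 643.01 × 23.50 × 3600 / 10⁶ = 54.40 MJ/m².

54.4 MJ/m²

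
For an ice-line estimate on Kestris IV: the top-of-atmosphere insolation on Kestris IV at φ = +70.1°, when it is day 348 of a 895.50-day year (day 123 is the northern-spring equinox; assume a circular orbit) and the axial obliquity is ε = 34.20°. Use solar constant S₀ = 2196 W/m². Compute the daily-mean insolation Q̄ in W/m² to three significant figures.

Q̄ ≈ 1.16e+03 W/m²

Solar longitude: λ_s = 360° × (348 − 123)/895.50 = 90.452°.
sin δ = sin 34.20° × sin 90.452° = 0.56207, so δ = +34.199°.
cos H₀ = −tan(+70.1°) tan(+34.199°) = -1.8773 ≤ −1 ⇒ polar day, H₀ = π.
Bracket: H₀ sin φ sin δ + cos φ cos δ sin H₀ = 3.1416×0.94029×0.56207 + 0.34038×0.82709×0.00000 = 1.660363 + 0.000000 = 1.660363.
Q̄ = (S₀/π) × [bracket] = (2196/π) × 1.660363 = 1161 W/m².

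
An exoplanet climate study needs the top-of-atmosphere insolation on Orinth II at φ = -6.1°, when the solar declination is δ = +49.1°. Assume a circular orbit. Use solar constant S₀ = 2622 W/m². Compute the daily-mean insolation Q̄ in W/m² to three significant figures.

cos H₀ = −tan(-6.1°) tan(+49.100°) = 0.1234, H₀ = 1.4471 rad.
Bracket: H₀ sin φ sin δ + cos φ cos δ sin H₀ = 1.4471×-0.10626×0.75585 + 0.99434×0.65474×0.99236 = -0.116226 + 0.646060 = 0.529834.
Q̄ = (S₀/π) × [bracket] = (2622/π) × 0.529834 = 442.2 W/m².

Q̄ ≈ 442 W/m²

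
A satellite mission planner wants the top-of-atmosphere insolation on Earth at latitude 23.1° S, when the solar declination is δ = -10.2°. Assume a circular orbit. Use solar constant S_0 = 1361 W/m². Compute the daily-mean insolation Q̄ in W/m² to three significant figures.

cos h₀ = −tan(-23.1°) tan(-10.200°) = -0.0767, h₀ = 1.6476 rad.
Bracket: h₀ sin ϕ sin δ + cos ϕ cos δ sin h₀ = 1.6476×-0.39234×-0.17708 + 0.91982×0.98420×0.99705 = 0.114468 + 0.902616 = 1.017084.
Q̄ = (S_0/π) × [bracket] = (1361/π) × 1.017084 = 440.6 W/m².

Q̄ ≈ 441 W/m²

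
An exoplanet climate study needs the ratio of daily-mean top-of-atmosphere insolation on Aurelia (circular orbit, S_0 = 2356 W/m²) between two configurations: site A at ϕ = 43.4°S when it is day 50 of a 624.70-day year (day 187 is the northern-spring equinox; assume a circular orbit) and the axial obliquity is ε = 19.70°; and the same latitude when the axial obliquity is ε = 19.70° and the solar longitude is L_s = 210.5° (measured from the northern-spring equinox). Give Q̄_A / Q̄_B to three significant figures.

Q̄_A / Q̄_B ≈ 1.19

— Configuration A (ϕ=-43.4°):
Solar longitude: L_s = 360° × (50 − 187)/624.70 = -78.950°, i.e. -78.950° + 360° = 281.050°.
sin δ = sin 19.70° × sin 281.050° = -0.33085, so δ = -19.320°.
cos h₀ = −tan(-43.4°) tan(-19.320°) = -0.3315, h₀ = 1.9087 rad.
Bracket: h₀ sin ϕ sin δ + cos ϕ cos δ sin h₀ = 1.9087×-0.68709×-0.33085 + 0.72657×0.94368×0.94344 = 0.433893 + 0.646869 = 1.080762.
Q̄ = (S_0/π) × [bracket] = (2356/π) × 1.080762 = 810.50 W/m².
— Configuration B (ϕ=-43.4°):
Solar declination: sin δ = sin ε · sin L_s = sin 19.70° × sin 210.5° = -0.17109, so δ = -9.851°.
cos h₀ = −tan(-43.4°) tan(-9.851°) = -0.1642, h₀ = 1.7358 rad.
Bracket: h₀ sin ϕ sin δ + cos ϕ cos δ sin h₀ = 1.7358×-0.68709×-0.17109 + 0.72657×0.98526×0.98643 = 0.204051 + 0.706146 = 0.910197.
Q̄ = (S_0/π) × [bracket] = (2356/π) × 0.910197 = 682.59 W/m².
Ratio Q̄_A / Q̄_B = 810.50 / 682.59 = 1.187.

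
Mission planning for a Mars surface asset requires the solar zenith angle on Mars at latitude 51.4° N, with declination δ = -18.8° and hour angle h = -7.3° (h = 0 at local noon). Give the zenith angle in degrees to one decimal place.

θ_z = 70.5°

cos θ_z = sin ϕ sin δ + cos ϕ cos δ cos h = -0.251857 + 0.585808 = 0.333951.
θ_z = arccos(0.333951) = 70.5°.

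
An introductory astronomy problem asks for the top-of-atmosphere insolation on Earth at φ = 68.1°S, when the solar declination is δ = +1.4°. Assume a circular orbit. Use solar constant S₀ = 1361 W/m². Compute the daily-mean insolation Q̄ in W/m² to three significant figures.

Q̄ ≈ 146 W/m²

cos H₀ = −tan(-68.1°) tan(+1.400°) = 0.0608, H₀ = 1.5100 rad.
Bracket: H₀ sin φ sin δ + cos φ cos δ sin H₀ = 1.5100×-0.92784×0.02443 + 0.37299×0.99970×0.99815 = -0.034227 + 0.372188 = 0.337961.
Q̄ = (S₀/π) × [bracket] = (1361/π) × 0.337961 = 146.4 W/m².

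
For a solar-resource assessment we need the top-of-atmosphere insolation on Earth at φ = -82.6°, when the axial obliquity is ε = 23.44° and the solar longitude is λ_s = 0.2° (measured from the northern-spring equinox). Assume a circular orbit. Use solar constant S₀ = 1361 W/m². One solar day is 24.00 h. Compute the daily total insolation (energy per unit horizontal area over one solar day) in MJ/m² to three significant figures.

Solar declination: sin δ = sin ε · sin λ_s = sin 23.44° × sin 0.2° = 0.00139, so δ = +0.080°.
cos H₀ = −tan(-82.6°) tan(+0.080°) = 0.0107, H₀ = 1.5601 rad.
Bracket: H₀ sin φ sin δ + cos φ cos δ sin H₀ = 1.5601×-0.99167×0.00139 + 0.12880×1.00000×0.99994 = -0.002150 + 0.128792 = 0.126642.
Q̄ = (S₀/π) × [bracket] = (1361/π) × 0.126642 = 54.864 W/m².
Daily total = Q̄ × 24.00 h × 3600 s/h = 54.864 × 24.00 × 3600 / 10⁶ = 4.740 MJ/m².

4.74 MJ/m²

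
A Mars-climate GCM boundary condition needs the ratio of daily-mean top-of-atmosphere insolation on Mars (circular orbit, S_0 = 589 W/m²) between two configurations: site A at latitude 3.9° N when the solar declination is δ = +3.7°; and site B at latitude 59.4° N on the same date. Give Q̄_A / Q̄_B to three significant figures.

Q̄_A / Q̄_B ≈ 1.68

— Configuration A (ϕ=+3.9°):
cos h₀ = −tan(+3.9°) tan(+3.700°) = -0.0044, h₀ = 1.5752 rad.
Bracket: h₀ sin ϕ sin δ + cos ϕ cos δ sin h₀ = 1.5752×0.06802×0.06453 + 0.99768×0.99792×0.99999 = 0.006914 + 0.995595 = 1.002509.
Q̄ = (S_0/π) × [bracket] = (589/π) × 1.002509 = 187.95 W/m².
— Configuration B (ϕ=+59.4°):
cos h₀ = −tan(+59.4°) tan(+3.700°) = -0.1093, h₀ = 1.6804 rad.
Bracket: h₀ sin ϕ sin δ + cos ϕ cos δ sin h₀ = 1.6804×0.86074×0.06453 + 0.50904×0.99792×0.99400 = 0.093335 + 0.504933 = 0.598268.
Q̄ = (S_0/π) × [bracket] = (589/π) × 0.598268 = 112.17 W/m².
Ratio Q̄_A / Q̄_B = 187.95 / 112.17 = 1.676.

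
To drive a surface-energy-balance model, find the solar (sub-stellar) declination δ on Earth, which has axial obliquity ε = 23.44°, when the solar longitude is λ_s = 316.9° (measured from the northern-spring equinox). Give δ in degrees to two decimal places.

sin δ = sin ε · sin λ_s = sin 23.44° × sin 316.9° = -0.271798.
δ = arcsin(-0.271798) = -15.77°.

δ = -15.77°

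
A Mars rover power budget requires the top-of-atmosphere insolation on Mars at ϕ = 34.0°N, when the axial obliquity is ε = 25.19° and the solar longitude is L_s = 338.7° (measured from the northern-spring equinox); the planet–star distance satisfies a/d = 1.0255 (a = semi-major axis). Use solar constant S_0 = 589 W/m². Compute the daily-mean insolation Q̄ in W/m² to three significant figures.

Solar declination: sin δ = sin ε · sin L_s = sin 25.19° × sin 338.7° = -0.15461, so δ = -8.894°.
cos h₀ = −tan(+34.0°) tan(-8.894°) = 0.1056, h₀ = 1.4650 rad.
Bracket: h₀ sin ϕ sin δ + cos ϕ cos δ sin h₀ = 1.4650×0.55919×-0.15461 + 0.82904×0.98798×0.99441 = -0.126659 + 0.814496 = 0.687837.
Inverse-square distance factor (a/d)² = 1.0255² = 1.051650.
Q̄ = (S_0/π) × 1.051650 × [bracket] = (589/π) × 1.051650 × 0.687837 = 135.6 W/m².

Q̄ ≈ 136 W/m²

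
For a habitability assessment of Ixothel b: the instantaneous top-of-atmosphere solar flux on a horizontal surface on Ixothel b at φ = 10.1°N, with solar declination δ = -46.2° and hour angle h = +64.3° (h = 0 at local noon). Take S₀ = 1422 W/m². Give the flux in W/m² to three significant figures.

cos θ_z = sin φ sin δ + cos φ cos δ cos h = -0.126573 + 0.295503 = 0.168930.
Flux = S₀ · cos θ_z = 1422 × 0.168930 = 240.2 W/m².

240 W/m²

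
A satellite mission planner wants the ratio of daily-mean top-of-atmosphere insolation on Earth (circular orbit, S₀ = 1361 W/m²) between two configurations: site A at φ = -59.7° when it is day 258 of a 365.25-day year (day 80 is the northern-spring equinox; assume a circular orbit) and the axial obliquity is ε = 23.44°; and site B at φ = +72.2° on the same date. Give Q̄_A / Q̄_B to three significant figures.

— Configuration A (φ=-59.7°):
Solar longitude: λ_s = 360° × (258 − 80)/365.25 = 175.441°.
sin δ = sin 23.44° × sin 175.441° = 0.03162, so δ = +1.812°.
cos H₀ = −tan(-59.7°) tan(+1.812°) = 0.0541, H₀ = 1.5166 rad.
Bracket: H₀ sin φ sin δ + cos φ cos δ sin H₀ = 1.5166×-0.86340×0.03162 + 0.50453×0.99950×0.99853 = -0.041404 + 0.503536 = 0.462132.
Q̄ = (S₀/π) × [bracket] = (1361/π) × 0.462132 = 200.20 W/m².
— Configuration B (φ=+72.2°):
cos H₀ = −tan(+72.2°) tan(+1.812°) = -0.0985, H₀ = 1.6695 rad.
Bracket: H₀ sin φ sin δ + cos φ cos δ sin H₀ = 1.6695×0.95213×0.03162 + 0.30570×0.99950×0.99514 = 0.050263 + 0.304062 = 0.354325.
Q̄ = (S₀/π) × [bracket] = (1361/π) × 0.354325 = 153.50 W/m².
Ratio Q̄_A / Q̄_B = 200.20 / 153.50 = 1.304.

Q̄_A / Q̄_B ≈ 1.30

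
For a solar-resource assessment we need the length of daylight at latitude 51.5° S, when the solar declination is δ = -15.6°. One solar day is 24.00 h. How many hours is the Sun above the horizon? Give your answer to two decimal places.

cos H₀ = −tan φ · tan δ = −tan(-51.5°) × tan(-15.600°) = -0.3510, so H₀ = 1.9294 rad = 110.55°.
Daylight = 2H₀/(2π) × 24.00 h = (1.9294/π) × 24.00 = 14.74 h.

14.74 h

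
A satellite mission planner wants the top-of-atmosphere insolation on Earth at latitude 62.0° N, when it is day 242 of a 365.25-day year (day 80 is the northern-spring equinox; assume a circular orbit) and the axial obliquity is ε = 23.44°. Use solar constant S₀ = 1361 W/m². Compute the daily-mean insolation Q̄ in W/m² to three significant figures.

Q̄ ≈ 291 W/m²

Solar longitude: λ_s = 360° × (242 − 80)/365.25 = 159.671°.
sin δ = sin 23.44° × sin 159.671° = 0.13819, so δ = +7.943°.
cos H₀ = −tan(+62.0°) tan(+7.943°) = -0.2624, H₀ = 1.8363 rad.
Bracket: H₀ sin φ sin δ + cos φ cos δ sin H₀ = 1.8363×0.88295×0.13819 + 0.46947×0.99041×0.96495 = 0.224056 + 0.448671 = 0.672727.
Q̄ = (S₀/π) × [bracket] = (1361/π) × 0.672727 = 291.4 W/m².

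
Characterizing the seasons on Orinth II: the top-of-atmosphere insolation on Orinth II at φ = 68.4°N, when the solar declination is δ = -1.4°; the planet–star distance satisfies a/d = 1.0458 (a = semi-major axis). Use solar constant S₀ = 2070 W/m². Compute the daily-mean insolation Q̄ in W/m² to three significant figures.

Q̄ ≈ 240 W/m²

cos H₀ = −tan(+68.4°) tan(-1.400°) = 0.0617, H₀ = 1.5090 rad.
Bracket: H₀ sin φ sin δ + cos φ cos δ sin H₀ = 1.5090×0.92978×-0.02443 + 0.36812×0.99970×0.99809 = -0.034276 + 0.367307 = 0.333031.
Inverse-square distance factor (a/d)² = 1.0458² = 1.093698.
Q̄ = (S₀/π) × 1.093698 × [bracket] = (2070/π) × 1.093698 × 0.333031 = 240.0 W/m².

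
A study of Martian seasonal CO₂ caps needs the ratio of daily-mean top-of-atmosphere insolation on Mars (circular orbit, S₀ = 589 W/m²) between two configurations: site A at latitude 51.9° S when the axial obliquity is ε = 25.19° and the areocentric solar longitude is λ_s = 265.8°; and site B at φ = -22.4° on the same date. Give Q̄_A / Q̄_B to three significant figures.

— Configuration A (φ=-51.9°):
sin δ = sin 25.19° × sin 265.8° = -0.42448, so δ = -25.118°.
cos H₀ = −tan(-51.9°) tan(-25.118°) = -0.5979, H₀ = 2.2117 rad.
Bracket: H₀ sin φ sin δ + cos φ cos δ sin H₀ = 2.2117×-0.78694×-0.42448 + 0.61704×0.90544×0.80157 = 0.738797 + 0.447831 = 1.186628.
Q̄ = (S₀/π) × [bracket] = (589/π) × 1.186628 = 222.47 W/m².
— Configuration B (φ=-22.4°):
cos H₀ = −tan(-22.4°) tan(-25.118°) = -0.1932, H₀ = 1.7652 rad.
Bracket: H₀ sin φ sin δ + cos φ cos δ sin H₀ = 1.7652×-0.38107×-0.42448 + 0.92455×0.90544×0.98115 = 0.285533 + 0.821345 = 1.106878.
Q̄ = (S₀/π) × [bracket] = (589/π) × 1.106878 = 207.52 W/m².
Ratio Q̄_A / Q̄_B = 222.47 / 207.52 = 1.072.

Q̄_A / Q̄_B ≈ 1.07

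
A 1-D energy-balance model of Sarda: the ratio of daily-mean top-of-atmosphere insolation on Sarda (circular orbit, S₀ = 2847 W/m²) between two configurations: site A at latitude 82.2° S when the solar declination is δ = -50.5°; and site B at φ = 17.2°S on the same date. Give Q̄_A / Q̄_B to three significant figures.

— Configuration A (φ=-82.2°):
cos H₀ = −tan(-82.2°) tan(-50.500°) = -8.8558 ≤ −1 ⇒ polar day, H₀ = π.
Bracket: H₀ sin φ sin δ + cos φ cos δ sin H₀ = 3.1416×-0.99075×-0.77162 + 0.13572×0.63608×0.00000 = 2.401698 + 0.000000 = 2.401698.
Q̄ = (S₀/π) × [bracket] = (2847/π) × 2.401698 = 2176.5 W/m².
— Configuration B (φ=-17.2°):
cos H₀ = −tan(-17.2°) tan(-50.500°) = -0.3755, H₀ = 1.9558 rad.
Bracket: H₀ sin φ sin δ + cos φ cos δ sin H₀ = 1.9558×-0.29571×-0.77162 + 0.95528×0.63608×0.92682 = 0.446266 + 0.563168 = 1.009434.
Q̄ = (S₀/π) × [bracket] = (2847/π) × 1.009434 = 914.78 W/m².
Ratio Q̄_A / Q̄_B = 2176.5 / 914.78 = 2.379.

Q̄_A / Q̄_B ≈ 2.38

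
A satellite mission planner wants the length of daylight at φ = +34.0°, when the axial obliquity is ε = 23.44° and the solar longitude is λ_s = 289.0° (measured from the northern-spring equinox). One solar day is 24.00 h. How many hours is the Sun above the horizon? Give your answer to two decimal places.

Solar declination: sin δ = sin ε · sin λ_s = sin 23.44° × sin 289.0° = -0.37612, so δ = -22.093°.
cos H₀ = −tan φ · tan δ = −tan(+34.0°) × tan(-22.093°) = 0.2738, so H₀ = 1.2935 rad = 74.11°.
Daylight = 2H₀/(2π) × 24.00 h = (1.2935/π) × 24.00 = 9.88 h.

9.88 h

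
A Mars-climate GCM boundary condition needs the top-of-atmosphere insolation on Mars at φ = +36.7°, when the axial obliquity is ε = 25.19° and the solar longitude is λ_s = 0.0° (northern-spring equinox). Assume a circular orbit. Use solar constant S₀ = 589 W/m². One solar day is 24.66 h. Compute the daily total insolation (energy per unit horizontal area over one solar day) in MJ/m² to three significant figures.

13.3 MJ/m²

Solar declination: sin δ = sin ε · sin λ_s = sin 25.19° × sin 0.0° = 0.00000, so δ = +0.000°.
cos H₀ = −tan(+36.7°) tan(+0.000°) = -0.0000, H₀ = 1.5708 rad.
Bracket: H₀ sin φ sin δ + cos φ cos δ sin H₀ = 1.5708×0.59763×0.00000 + 0.80178×1.00000×1.00000 = 0.000000 + 0.801780 = 0.801780.
Q̄ = (S₀/π) × [bracket] = (589/π) × 0.801780 = 150.32 W/m².
Daily total = Q̄ × 24.66 h × 3600 s/h = 150.32 × 24.66 × 3600 / 10⁶ = 13.34 MJ/m².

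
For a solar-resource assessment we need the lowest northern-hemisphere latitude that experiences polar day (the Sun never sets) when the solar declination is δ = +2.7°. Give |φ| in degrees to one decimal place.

Polar day requires cos H₀ = −tan φ tan δ ≤ −1, i.e. tan φ tan δ ≥ 1.
The boundary is |tan φ| · |tan δ| = 1, so |φ| = 90° − |δ| = 90° − 2.7° = 87.3° in the northern hemisphere.

|φ| = 87.3°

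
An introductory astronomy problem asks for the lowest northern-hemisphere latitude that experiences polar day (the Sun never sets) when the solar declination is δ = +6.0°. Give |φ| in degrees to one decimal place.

|φ| = 84.0°

Polar day requires cos H₀ = −tan φ tan δ ≤ −1, i.e. tan φ tan δ ≥ 1.
The boundary is |tan φ| · |tan δ| = 1, so |φ| = 90° − |δ| = 90° − 6.0° = 84.0° in the northern hemisphere.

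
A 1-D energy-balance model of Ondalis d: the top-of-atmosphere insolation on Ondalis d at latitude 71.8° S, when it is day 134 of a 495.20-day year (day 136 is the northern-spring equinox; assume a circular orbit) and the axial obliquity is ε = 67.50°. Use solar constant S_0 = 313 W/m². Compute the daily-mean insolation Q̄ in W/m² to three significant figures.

Q̄ ≈ 34.7 W/m²

Solar longitude: L_s = 360° × (134 − 136)/495.20 = -1.454°, i.e. -1.454° + 360° = 358.546°.
sin δ = sin 67.50° × sin 358.546° = -0.02344, so δ = -1.343°.
cos h₀ = −tan(-71.8°) tan(-1.343°) = -0.0713, h₀ = 1.6422 rad.
Bracket: h₀ sin ϕ sin δ + cos ϕ cos δ sin h₀ = 1.6422×-0.94997×-0.02344 + 0.31233×0.99973×0.99745 = 0.036567 + 0.311449 = 0.348016.
Q̄ = (S_0/π) × [bracket] = (313/π) × 0.348016 = 34.67 W/m².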